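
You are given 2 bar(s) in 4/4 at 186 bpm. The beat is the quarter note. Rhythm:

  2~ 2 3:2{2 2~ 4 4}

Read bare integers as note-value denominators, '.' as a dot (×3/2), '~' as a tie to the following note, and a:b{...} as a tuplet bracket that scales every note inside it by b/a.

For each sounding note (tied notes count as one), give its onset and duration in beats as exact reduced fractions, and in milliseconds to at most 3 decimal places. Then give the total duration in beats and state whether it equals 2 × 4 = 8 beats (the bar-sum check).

1) 0.0ms=0b +1290.323ms=4b
2) 1290.323ms=4b +430.108ms=4/3b
3) 1720.43ms=16/3b +645.161ms=2b
4) 2365.591ms=22/3b +215.054ms=2/3b
Σ=8b of 8 (186bpm 4/4) — PASS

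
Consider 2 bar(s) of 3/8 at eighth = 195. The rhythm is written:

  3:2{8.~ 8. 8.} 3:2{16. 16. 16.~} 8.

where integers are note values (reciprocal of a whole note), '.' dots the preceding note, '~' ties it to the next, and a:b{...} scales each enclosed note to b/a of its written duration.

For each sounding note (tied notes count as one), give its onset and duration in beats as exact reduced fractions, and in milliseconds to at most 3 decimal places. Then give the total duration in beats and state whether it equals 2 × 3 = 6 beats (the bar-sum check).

1) 0.0ms=0b +615.385ms=2b
2) 615.385ms=2b +307.692ms=1b
3) 923.077ms=3b +153.846ms=1/2b
4) 1076.923ms=7/2b +153.846ms=1/2b
5) 1230.769ms=4b +615.385ms=2b
Σ=6b of 6 (195bpm 3/8) — PASS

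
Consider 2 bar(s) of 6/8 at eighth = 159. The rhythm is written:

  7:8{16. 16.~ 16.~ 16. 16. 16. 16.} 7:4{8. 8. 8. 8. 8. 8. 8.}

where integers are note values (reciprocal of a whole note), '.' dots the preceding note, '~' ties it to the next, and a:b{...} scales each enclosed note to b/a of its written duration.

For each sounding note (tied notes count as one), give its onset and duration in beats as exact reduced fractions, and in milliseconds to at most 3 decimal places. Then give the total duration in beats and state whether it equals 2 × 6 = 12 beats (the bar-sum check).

1) 0.0ms=0b +323.45ms=6/7b
2) 323.45ms=6/7b +970.35ms=18/7b
3) 1293.801ms=24/7b +323.45ms=6/7b
4) 1617.251ms=30/7b +323.45ms=6/7b
5) 1940.701ms=36/7b +323.45ms=6/7b
6) 2264.151ms=6b +323.45ms=6/7b
7) 2587.601ms=48/7b +323.45ms=6/7b
8) 2911.051ms=54/7b +323.45ms=6/7b
9) 3234.501ms=60/7b +323.45ms=6/7b
10) 3557.951ms=66/7b +323.45ms=6/7b
11) 3881.402ms=72/7b +323.45ms=6/7b
12) 4204.852ms=78/7b +323.45ms=6/7b
Σ=12b of 12 (159bpm 6/8) — PASS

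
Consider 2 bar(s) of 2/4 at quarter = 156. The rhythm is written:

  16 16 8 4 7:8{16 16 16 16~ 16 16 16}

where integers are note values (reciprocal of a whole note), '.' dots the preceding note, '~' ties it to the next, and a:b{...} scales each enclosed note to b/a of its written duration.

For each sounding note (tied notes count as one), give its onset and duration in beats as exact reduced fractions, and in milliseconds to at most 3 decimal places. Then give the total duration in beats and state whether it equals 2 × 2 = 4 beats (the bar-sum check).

1) 0.0ms=0b +96.154ms=1/4b
2) 96.154ms=1/4b +96.154ms=1/4b
3) 192.308ms=1/2b +192.308ms=1/2b
4) 384.615ms=1b +384.615ms=1b
5) 769.231ms=2b +109.89ms=2/7b
6) 879.121ms=16/7b +109.89ms=2/7b
7) 989.011ms=18/7b +109.89ms=2/7b
8) 1098.901ms=20/7b +219.78ms=4/7b
9) 1318.681ms=24/7b +109.89ms=2/7b
10) 1428.571ms=26/7b +109.89ms=2/7b
Σ=4b of 4 (156bpm 2/4) — PASS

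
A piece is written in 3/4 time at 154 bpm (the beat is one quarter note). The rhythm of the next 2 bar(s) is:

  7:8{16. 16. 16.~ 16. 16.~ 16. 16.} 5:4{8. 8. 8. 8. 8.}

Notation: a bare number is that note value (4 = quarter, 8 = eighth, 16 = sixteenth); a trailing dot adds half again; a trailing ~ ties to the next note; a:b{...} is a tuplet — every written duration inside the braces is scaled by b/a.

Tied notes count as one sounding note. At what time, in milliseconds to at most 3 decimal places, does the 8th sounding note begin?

1. 0.0ms @ 0 + 166.976ms (3/7)
2. 166.976ms @ 3/7 + 166.976ms (3/7)
3. 333.952ms @ 6/7 + 333.952ms (6/7)
4. 667.904ms @ 12/7 + 333.952ms (6/7)
5. 1001.855ms @ 18/7 + 166.976ms (3/7)
6. 1168.831ms @ 3 + 233.766ms (3/5)
7. 1402.597ms @ 18/5 + 233.766ms (3/5)
8. 1636.364ms @ 21/5 + 233.766ms (3/5)
9. 1870.13ms @ 24/5 + 233.766ms (3/5)
10. 2103.896ms @ 27/5 + 233.766ms (3/5)

note 8 onset = 21/5b = 1636.364ms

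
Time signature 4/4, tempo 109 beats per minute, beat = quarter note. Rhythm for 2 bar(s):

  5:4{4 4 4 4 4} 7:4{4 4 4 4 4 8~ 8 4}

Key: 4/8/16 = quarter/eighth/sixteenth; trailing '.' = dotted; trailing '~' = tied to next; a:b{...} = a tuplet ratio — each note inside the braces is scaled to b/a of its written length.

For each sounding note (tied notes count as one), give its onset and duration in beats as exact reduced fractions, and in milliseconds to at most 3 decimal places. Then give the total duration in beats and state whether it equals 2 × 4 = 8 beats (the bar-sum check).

1) 0.0ms=0b +440.367ms=4/5b
2) 440.367ms=4/5b +440.367ms=4/5b
3) 880.734ms=8/5b +440.367ms=4/5b
4) 1321.101ms=12/5b +440.367ms=4/5b
5) 1761.468ms=16/5b +440.367ms=4/5b
6) 2201.835ms=4b +314.548ms=4/7b
7) 2516.383ms=32/7b +314.548ms=4/7b
8) 2830.931ms=36/7b +314.548ms=4/7b
9) 3145.478ms=40/7b +314.548ms=4/7b
10) 3460.026ms=44/7b +314.548ms=4/7b
11) 3774.574ms=48/7b +314.548ms=4/7b
12) 4089.122ms=52/7b +314.548ms=4/7b
Σ=8b of 8 (109bpm 4/4) — PASS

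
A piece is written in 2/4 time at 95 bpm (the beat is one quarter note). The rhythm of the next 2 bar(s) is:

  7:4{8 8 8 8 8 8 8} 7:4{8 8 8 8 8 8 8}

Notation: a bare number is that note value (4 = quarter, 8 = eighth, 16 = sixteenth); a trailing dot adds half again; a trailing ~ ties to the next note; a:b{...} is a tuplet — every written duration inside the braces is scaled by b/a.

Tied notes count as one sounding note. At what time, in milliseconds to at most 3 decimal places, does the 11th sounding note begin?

note 11 onset = 20/7b = 1804.511ms

1. 0.0ms @ 0 + 180.451ms (2/7)
2. 180.451ms @ 2/7 + 180.451ms (2/7)
3. 360.902ms @ 4/7 + 180.451ms (2/7)
4. 541.353ms @ 6/7 + 180.451ms (2/7)
5. 721.805ms @ 8/7 + 180.451ms (2/7)
6. 902.256ms @ 10/7 + 180.451ms (2/7)
7. 1082.707ms @ 12/7 + 180.451ms (2/7)
8. 1263.158ms @ 2 + 180.451ms (2/7)
9. 1443.609ms @ 16/7 + 180.451ms (2/7)
10. 1624.06ms @ 18/7 + 180.451ms (2/7)
11. 1804.511ms @ 20/7 + 180.451ms (2/7)
12. 1984.962ms @ 22/7 + 180.451ms (2/7)
13. 2165.414ms @ 24/7 + 180.451ms (2/7)
14. 2345.865ms @ 26/7 + 180.451ms (2/7)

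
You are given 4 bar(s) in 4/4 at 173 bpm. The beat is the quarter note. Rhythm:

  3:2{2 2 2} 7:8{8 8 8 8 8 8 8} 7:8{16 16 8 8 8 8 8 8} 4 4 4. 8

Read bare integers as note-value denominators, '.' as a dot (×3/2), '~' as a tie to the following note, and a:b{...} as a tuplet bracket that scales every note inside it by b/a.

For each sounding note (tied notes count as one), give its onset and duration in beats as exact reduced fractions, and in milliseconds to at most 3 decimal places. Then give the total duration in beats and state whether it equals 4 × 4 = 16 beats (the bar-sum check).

1) 0.0ms=0b +462.428ms=4/3b
2) 462.428ms=4/3b +462.428ms=4/3b
3) 924.855ms=8/3b +462.428ms=4/3b
4) 1387.283ms=4b +198.183ms=4/7b
5) 1585.467ms=32/7b +198.183ms=4/7b
6) 1783.65ms=36/7b +198.183ms=4/7b
7) 1981.833ms=40/7b +198.183ms=4/7b
8) 2180.017ms=44/7b +198.183ms=4/7b
9) 2378.2ms=48/7b +198.183ms=4/7b
10) 2576.383ms=52/7b +198.183ms=4/7b
11) 2774.566ms=8b +99.092ms=2/7b
12) 2873.658ms=58/7b +99.092ms=2/7b
13) 2972.75ms=60/7b +198.183ms=4/7b
14) 3170.933ms=64/7b +198.183ms=4/7b
15) 3369.116ms=68/7b +198.183ms=4/7b
16) 3567.3ms=72/7b +198.183ms=4/7b
17) 3765.483ms=76/7b +198.183ms=4/7b
18) 3963.666ms=80/7b +198.183ms=4/7b
19) 4161.85ms=12b +346.821ms=1b
20) 4508.671ms=13b +346.821ms=1b
21) 4855.491ms=14b +520.231ms=3/2b
22) 5375.723ms=31/2b +173.41ms=1/2b
Σ=16b of 16 (173bpm 4/4) — PASS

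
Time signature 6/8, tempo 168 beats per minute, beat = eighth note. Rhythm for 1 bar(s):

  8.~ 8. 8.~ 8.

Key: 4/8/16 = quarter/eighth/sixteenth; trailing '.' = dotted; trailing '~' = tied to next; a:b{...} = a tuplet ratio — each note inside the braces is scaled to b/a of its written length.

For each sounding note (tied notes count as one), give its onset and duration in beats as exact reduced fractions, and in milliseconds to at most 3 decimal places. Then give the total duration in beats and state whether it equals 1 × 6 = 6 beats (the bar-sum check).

1) 0.0ms=0b +1071.429ms=3b
2) 1071.429ms=3b +1071.429ms=3b
Σ=6b of 6 (168bpm 6/8) — PASS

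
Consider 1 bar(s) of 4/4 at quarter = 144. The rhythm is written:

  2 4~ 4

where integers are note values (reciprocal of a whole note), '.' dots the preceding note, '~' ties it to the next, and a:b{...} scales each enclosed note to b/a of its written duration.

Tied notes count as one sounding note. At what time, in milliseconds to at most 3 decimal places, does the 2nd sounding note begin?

note 2 onset = 2b = 833.333ms

1. 0.0ms @ 0 + 833.333ms (2)
2. 833.333ms @ 2 + 833.333ms (2)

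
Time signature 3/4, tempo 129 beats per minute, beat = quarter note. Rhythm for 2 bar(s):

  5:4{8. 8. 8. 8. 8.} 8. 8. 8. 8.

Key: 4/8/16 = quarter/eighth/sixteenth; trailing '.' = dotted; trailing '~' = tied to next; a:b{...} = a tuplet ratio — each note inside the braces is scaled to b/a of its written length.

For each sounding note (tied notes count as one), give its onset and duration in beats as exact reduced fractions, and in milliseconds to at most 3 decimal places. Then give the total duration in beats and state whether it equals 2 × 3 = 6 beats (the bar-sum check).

1) 0.0ms=0b +279.07ms=3/5b
2) 279.07ms=3/5b +279.07ms=3/5b
3) 558.14ms=6/5b +279.07ms=3/5b
4) 837.209ms=9/5b +279.07ms=3/5b
5) 1116.279ms=12/5b +279.07ms=3/5b
6) 1395.349ms=3b +348.837ms=3/4b
7) 1744.186ms=15/4b +348.837ms=3/4b
8) 2093.023ms=9/2b +348.837ms=3/4b
9) 2441.86ms=21/4b +348.837ms=3/4b
Σ=6b of 6 (129bpm 3/4) — PASS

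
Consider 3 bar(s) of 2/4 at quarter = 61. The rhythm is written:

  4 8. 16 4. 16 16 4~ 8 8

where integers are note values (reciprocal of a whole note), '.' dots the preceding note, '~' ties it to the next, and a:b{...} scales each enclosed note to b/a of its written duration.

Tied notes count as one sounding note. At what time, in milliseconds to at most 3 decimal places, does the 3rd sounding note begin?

note 3 onset = 7/4b = 1721.311ms

1. 0.0ms @ 0 + 983.607ms (1)
2. 983.607ms @ 1 + 737.705ms (3/4)
3. 1721.311ms @ 7/4 + 245.902ms (1/4)
4. 1967.213ms @ 2 + 1475.41ms (3/2)
5. 3442.623ms @ 7/2 + 245.902ms (1/4)
6. 3688.525ms @ 15/4 + 245.902ms (1/4)
7. 3934.426ms @ 4 + 1475.41ms (3/2)
8. 5409.836ms @ 11/2 + 491.803ms (1/2)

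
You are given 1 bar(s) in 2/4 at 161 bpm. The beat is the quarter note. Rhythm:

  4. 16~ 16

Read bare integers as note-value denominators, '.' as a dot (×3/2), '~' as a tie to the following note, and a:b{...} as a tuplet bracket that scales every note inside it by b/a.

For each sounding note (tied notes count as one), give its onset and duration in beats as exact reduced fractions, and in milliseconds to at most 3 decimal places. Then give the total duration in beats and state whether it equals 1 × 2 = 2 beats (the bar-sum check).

1) 0.0ms=0b +559.006ms=3/2b
2) 559.006ms=3/2b +186.335ms=1/2b
Σ=2b of 2 (161bpm 2/4) — PASS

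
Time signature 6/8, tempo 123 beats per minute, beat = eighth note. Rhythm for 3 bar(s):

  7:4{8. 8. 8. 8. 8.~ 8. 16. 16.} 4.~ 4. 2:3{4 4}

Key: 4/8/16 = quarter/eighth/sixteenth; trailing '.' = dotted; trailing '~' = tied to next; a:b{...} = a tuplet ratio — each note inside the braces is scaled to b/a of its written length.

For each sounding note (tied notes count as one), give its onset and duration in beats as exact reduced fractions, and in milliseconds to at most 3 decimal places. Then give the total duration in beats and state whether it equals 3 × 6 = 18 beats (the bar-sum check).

1) 0.0ms=0b +418.118ms=6/7b
2) 418.118ms=6/7b +418.118ms=6/7b
3) 836.237ms=12/7b +418.118ms=6/7b
4) 1254.355ms=18/7b +418.118ms=6/7b
5) 1672.474ms=24/7b +836.237ms=12/7b
6) 2508.711ms=36/7b +209.059ms=3/7b
7) 2717.77ms=39/7b +209.059ms=3/7b
8) 2926.829ms=6b +2926.829ms=6b
9) 5853.659ms=12b +1463.415ms=3b
10) 7317.073ms=15b +1463.415ms=3b
Σ=18b of 18 (123bpm 6/8) — PASS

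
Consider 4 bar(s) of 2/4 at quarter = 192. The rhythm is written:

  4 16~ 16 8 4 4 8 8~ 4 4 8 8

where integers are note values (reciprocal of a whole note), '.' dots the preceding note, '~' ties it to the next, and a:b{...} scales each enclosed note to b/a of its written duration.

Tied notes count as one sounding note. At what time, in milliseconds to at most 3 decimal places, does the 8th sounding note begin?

note 8 onset = 6b = 1875.0ms

1. 0.0ms @ 0 + 312.5ms (1)
2. 312.5ms @ 1 + 156.25ms (1/2)
3. 468.75ms @ 3/2 + 156.25ms (1/2)
4. 625.0ms @ 2 + 312.5ms (1)
5. 937.5ms @ 3 + 312.5ms (1)
6. 1250.0ms @ 4 + 156.25ms (1/2)
7. 1406.25ms @ 9/2 + 468.75ms (3/2)
8. 1875.0ms @ 6 + 312.5ms (1)
9. 2187.5ms @ 7 + 156.25ms (1/2)
10. 2343.75ms @ 15/2 + 156.25ms (1/2)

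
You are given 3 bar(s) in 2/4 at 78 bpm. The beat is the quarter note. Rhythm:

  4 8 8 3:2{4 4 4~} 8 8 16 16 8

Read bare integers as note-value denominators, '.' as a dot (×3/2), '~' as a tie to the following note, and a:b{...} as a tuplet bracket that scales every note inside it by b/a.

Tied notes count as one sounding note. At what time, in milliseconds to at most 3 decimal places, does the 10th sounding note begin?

1. 0.0ms @ 0 + 769.231ms (1)
2. 769.231ms @ 1 + 384.615ms (1/2)
3. 1153.846ms @ 3/2 + 384.615ms (1/2)
4. 1538.462ms @ 2 + 512.821ms (2/3)
5. 2051.282ms @ 8/3 + 512.821ms (2/3)
6. 2564.103ms @ 10/3 + 897.436ms (7/6)
7. 3461.538ms @ 9/2 + 384.615ms (1/2)
8. 3846.154ms @ 5 + 192.308ms (1/4)
9. 4038.462ms @ 21/4 + 192.308ms (1/4)
10. 4230.769ms @ 11/2 + 384.615ms (1/2)

note 10 onset = 11/2b = 4230.769ms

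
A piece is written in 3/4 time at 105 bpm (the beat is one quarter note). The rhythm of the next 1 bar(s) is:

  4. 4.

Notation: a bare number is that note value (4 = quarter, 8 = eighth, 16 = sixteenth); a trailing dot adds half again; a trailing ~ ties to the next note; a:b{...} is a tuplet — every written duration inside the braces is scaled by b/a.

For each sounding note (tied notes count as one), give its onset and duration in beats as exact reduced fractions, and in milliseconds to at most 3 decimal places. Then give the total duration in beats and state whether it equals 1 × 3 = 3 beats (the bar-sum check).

1) 0.0ms=0b +857.143ms=3/2b
2) 857.143ms=3/2b +857.143ms=3/2b
Σ=3b of 3 (105bpm 3/4) — PASS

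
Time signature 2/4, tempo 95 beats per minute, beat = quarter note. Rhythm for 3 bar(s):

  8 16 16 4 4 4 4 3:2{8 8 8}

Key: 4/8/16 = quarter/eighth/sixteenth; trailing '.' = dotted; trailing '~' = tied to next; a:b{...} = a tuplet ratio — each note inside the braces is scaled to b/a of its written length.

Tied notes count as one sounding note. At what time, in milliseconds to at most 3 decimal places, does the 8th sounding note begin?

note 8 onset = 5b = 3157.895ms

1. 0.0ms @ 0 + 315.789ms (1/2)
2. 315.789ms @ 1/2 + 157.895ms (1/4)
3. 473.684ms @ 3/4 + 157.895ms (1/4)
4. 631.579ms @ 1 + 631.579ms (1)
5. 1263.158ms @ 2 + 631.579ms (1)
6. 1894.737ms @ 3 + 631.579ms (1)
7. 2526.316ms @ 4 + 631.579ms (1)
8. 3157.895ms @ 5 + 210.526ms (1/3)
9. 3368.421ms @ 16/3 + 210.526ms (1/3)
10. 3578.947ms @ 17/3 + 210.526ms (1/3)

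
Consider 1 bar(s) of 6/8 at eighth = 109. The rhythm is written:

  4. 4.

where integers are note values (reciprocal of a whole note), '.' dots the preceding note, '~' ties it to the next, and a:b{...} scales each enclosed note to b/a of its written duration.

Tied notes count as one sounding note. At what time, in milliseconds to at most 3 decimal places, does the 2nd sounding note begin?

1. 0.0ms @ 0 + 1651.376ms (3)
2. 1651.376ms @ 3 + 1651.376ms (3)

note 2 onset = 3b = 1651.376ms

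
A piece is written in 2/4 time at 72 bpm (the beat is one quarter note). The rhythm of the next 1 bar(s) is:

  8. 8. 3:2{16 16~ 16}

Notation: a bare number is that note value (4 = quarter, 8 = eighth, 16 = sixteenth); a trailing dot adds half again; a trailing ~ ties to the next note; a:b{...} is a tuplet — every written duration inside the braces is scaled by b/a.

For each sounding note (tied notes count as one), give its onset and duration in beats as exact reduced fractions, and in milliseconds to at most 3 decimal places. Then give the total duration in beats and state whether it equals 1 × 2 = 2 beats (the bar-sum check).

1) 0.0ms=0b +625.0ms=3/4b
2) 625.0ms=3/4b +625.0ms=3/4b
3) 1250.0ms=3/2b +138.889ms=1/6b
4) 1388.889ms=5/3b +277.778ms=1/3b
Σ=2b of 2 (72bpm 2/4) — PASS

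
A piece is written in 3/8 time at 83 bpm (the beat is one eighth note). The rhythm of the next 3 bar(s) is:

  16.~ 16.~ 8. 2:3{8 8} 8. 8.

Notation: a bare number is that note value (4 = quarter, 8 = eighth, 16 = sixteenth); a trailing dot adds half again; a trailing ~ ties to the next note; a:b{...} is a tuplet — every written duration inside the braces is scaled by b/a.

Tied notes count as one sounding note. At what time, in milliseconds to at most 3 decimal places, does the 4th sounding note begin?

note 4 onset = 6b = 4337.349ms

1. 0.0ms @ 0 + 2168.675ms (3)
2. 2168.675ms @ 3 + 1084.337ms (3/2)
3. 3253.012ms @ 9/2 + 1084.337ms (3/2)
4. 4337.349ms @ 6 + 1084.337ms (3/2)
5. 5421.687ms @ 15/2 + 1084.337ms (3/2)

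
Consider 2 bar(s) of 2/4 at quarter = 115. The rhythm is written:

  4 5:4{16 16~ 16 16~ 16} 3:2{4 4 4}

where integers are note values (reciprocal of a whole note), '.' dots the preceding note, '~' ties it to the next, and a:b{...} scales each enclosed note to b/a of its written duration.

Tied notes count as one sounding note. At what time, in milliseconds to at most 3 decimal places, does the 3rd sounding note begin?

1. 0.0ms @ 0 + 521.739ms (1)
2. 521.739ms @ 1 + 104.348ms (1/5)
3. 626.087ms @ 6/5 + 208.696ms (2/5)
4. 834.783ms @ 8/5 + 208.696ms (2/5)
5. 1043.478ms @ 2 + 347.826ms (2/3)
6. 1391.304ms @ 8/3 + 347.826ms (2/3)
7. 1739.13ms @ 10/3 + 347.826ms (2/3)

note 3 onset = 6/5b = 626.087ms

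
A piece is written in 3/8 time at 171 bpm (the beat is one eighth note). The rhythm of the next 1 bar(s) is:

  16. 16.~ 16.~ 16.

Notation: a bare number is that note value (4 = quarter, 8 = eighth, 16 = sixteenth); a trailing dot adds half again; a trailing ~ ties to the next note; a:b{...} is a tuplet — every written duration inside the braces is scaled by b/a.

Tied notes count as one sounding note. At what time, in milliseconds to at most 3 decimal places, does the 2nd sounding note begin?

note 2 onset = 3/4b = 263.158ms

1. 0.0ms @ 0 + 263.158ms (3/4)
2. 263.158ms @ 3/4 + 789.474ms (9/4)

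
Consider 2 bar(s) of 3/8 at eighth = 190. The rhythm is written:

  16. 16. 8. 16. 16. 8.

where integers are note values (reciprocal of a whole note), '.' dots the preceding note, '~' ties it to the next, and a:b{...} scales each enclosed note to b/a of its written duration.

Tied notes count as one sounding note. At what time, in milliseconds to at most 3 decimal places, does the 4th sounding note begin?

1. 0.0ms @ 0 + 236.842ms (3/4)
2. 236.842ms @ 3/4 + 236.842ms (3/4)
3. 473.684ms @ 3/2 + 473.684ms (3/2)
4. 947.368ms @ 3 + 236.842ms (3/4)
5. 1184.211ms @ 15/4 + 236.842ms (3/4)
6. 1421.053ms @ 9/2 + 473.684ms (3/2)

note 4 onset = 3b = 947.368ms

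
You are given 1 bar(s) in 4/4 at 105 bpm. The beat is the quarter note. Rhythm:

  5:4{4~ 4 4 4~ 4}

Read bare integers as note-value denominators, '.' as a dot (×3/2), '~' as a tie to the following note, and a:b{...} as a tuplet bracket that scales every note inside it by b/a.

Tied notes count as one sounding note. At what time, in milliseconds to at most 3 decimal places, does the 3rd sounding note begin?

note 3 onset = 12/5b = 1371.429ms

1. 0.0ms @ 0 + 914.286ms (8/5)
2. 914.286ms @ 8/5 + 457.143ms (4/5)
3. 1371.429ms @ 12/5 + 914.286ms (8/5)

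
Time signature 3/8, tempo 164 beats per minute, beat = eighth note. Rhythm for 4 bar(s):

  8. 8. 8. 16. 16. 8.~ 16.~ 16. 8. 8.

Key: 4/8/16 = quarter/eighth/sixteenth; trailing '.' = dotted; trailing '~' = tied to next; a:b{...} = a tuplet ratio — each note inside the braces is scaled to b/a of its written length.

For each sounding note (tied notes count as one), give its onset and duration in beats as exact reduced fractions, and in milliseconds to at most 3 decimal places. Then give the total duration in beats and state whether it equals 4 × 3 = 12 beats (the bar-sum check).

1) 0.0ms=0b +548.78ms=3/2b
2) 548.78ms=3/2b +548.78ms=3/2b
3) 1097.561ms=3b +548.78ms=3/2b
4) 1646.341ms=9/2b +274.39ms=3/4b
5) 1920.732ms=21/4b +274.39ms=3/4b
6) 2195.122ms=6b +1097.561ms=3b
7) 3292.683ms=9b +548.78ms=3/2b
8) 3841.463ms=21/2b +548.78ms=3/2b
Σ=12b of 12 (164bpm 3/8) — PASS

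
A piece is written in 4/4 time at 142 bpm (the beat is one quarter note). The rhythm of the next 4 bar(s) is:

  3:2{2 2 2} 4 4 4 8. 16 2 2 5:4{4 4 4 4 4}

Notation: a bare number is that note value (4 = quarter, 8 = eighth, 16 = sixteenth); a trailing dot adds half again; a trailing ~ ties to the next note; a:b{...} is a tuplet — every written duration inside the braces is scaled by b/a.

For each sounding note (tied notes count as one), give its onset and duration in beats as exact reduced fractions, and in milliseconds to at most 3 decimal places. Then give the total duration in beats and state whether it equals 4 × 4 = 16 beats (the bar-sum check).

1) 0.0ms=0b +563.38ms=4/3b
2) 563.38ms=4/3b +563.38ms=4/3b
3) 1126.761ms=8/3b +563.38ms=4/3b
4) 1690.141ms=4b +422.535ms=1b
5) 2112.676ms=5b +422.535ms=1b
6) 2535.211ms=6b +422.535ms=1b
7) 2957.746ms=7b +316.901ms=3/4b
8) 3274.648ms=31/4b +105.634ms=1/4b
9) 3380.282ms=8b +845.07ms=2b
10) 4225.352ms=10b +845.07ms=2b
11) 5070.423ms=12b +338.028ms=4/5b
12) 5408.451ms=64/5b +338.028ms=4/5b
13) 5746.479ms=68/5b +338.028ms=4/5b
14) 6084.507ms=72/5b +338.028ms=4/5b
15) 6422.535ms=76/5b +338.028ms=4/5b
Σ=16b of 16 (142bpm 4/4) — PASS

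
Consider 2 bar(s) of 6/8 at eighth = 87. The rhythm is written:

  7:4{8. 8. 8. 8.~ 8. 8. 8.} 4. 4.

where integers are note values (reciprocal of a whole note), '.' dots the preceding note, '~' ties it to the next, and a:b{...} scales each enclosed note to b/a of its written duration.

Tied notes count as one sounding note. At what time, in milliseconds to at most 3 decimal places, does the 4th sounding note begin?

1. 0.0ms @ 0 + 591.133ms (6/7)
2. 591.133ms @ 6/7 + 591.133ms (6/7)
3. 1182.266ms @ 12/7 + 591.133ms (6/7)
4. 1773.399ms @ 18/7 + 1182.266ms (12/7)
5. 2955.665ms @ 30/7 + 591.133ms (6/7)
6. 3546.798ms @ 36/7 + 591.133ms (6/7)
7. 4137.931ms @ 6 + 2068.966ms (3)
8. 6206.897ms @ 9 + 2068.966ms (3)

note 4 onset = 18/7b = 1773.399ms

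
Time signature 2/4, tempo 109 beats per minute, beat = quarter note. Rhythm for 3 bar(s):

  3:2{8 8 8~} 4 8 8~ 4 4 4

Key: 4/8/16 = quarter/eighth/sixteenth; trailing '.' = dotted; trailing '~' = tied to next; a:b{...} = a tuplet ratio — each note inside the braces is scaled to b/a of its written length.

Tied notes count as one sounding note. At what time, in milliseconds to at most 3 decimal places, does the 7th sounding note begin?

note 7 onset = 5b = 2752.294ms

1. 0.0ms @ 0 + 183.486ms (1/3)
2. 183.486ms @ 1/3 + 183.486ms (1/3)
3. 366.972ms @ 2/3 + 733.945ms (4/3)
4. 1100.917ms @ 2 + 275.229ms (1/2)
5. 1376.147ms @ 5/2 + 825.688ms (3/2)
6. 2201.835ms @ 4 + 550.459ms (1)
7. 2752.294ms @ 5 + 550.459ms (1)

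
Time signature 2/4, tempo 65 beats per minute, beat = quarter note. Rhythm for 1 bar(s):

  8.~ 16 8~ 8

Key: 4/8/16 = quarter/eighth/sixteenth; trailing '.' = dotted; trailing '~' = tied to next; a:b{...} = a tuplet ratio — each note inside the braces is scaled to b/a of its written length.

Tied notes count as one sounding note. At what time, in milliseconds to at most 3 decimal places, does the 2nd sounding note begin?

note 2 onset = 1b = 923.077ms

1. 0.0ms @ 0 + 923.077ms (1)
2. 923.077ms @ 1 + 923.077ms (1)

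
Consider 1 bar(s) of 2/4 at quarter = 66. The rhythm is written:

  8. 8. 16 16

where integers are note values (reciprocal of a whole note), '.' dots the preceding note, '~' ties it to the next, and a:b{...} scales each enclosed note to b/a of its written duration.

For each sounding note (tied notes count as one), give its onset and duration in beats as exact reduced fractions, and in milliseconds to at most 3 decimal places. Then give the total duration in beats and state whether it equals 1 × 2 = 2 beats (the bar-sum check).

1) 0.0ms=0b +681.818ms=3/4b
2) 681.818ms=3/4b +681.818ms=3/4b
3) 1363.636ms=3/2b +227.273ms=1/4b
4) 1590.909ms=7/4b +227.273ms=1/4b
Σ=2b of 2 (66bpm 2/4) — PASS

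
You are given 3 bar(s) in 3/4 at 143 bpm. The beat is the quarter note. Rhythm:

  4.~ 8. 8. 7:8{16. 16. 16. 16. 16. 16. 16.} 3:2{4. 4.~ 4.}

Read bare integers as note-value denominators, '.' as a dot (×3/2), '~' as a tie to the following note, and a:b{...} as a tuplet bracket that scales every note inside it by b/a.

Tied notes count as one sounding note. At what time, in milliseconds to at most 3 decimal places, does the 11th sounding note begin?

note 11 onset = 7b = 2937.063ms

1. 0.0ms @ 0 + 944.056ms (9/4)
2. 944.056ms @ 9/4 + 314.685ms (3/4)
3. 1258.741ms @ 3 + 179.82ms (3/7)
4. 1438.561ms @ 24/7 + 179.82ms (3/7)
5. 1618.382ms @ 27/7 + 179.82ms (3/7)
6. 1798.202ms @ 30/7 + 179.82ms (3/7)
7. 1978.022ms @ 33/7 + 179.82ms (3/7)
8. 2157.842ms @ 36/7 + 179.82ms (3/7)
9. 2337.662ms @ 39/7 + 179.82ms (3/7)
10. 2517.483ms @ 6 + 419.58ms (1)
11. 2937.063ms @ 7 + 839.161ms (2)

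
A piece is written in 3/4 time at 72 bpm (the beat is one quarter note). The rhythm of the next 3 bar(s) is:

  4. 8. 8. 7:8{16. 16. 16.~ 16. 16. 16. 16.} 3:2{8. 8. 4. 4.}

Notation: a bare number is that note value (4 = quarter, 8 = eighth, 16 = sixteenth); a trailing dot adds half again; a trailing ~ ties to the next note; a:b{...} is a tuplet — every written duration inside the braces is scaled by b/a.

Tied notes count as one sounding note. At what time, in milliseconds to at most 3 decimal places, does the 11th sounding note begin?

note 11 onset = 13/2b = 5416.667ms

1. 0.0ms @ 0 + 1250.0ms (3/2)
2. 1250.0ms @ 3/2 + 625.0ms (3/4)
3. 1875.0ms @ 9/4 + 625.0ms (3/4)
4. 2500.0ms @ 3 + 357.143ms (3/7)
5. 2857.143ms @ 24/7 + 357.143ms (3/7)
6. 3214.286ms @ 27/7 + 714.286ms (6/7)
7. 3928.571ms @ 33/7 + 357.143ms (3/7)
8. 4285.714ms @ 36/7 + 357.143ms (3/7)
9. 4642.857ms @ 39/7 + 357.143ms (3/7)
10. 5000.0ms @ 6 + 416.667ms (1/2)
11. 5416.667ms @ 13/2 + 416.667ms (1/2)
12. 5833.333ms @ 7 + 833.333ms (1)
13. 6666.667ms @ 8 + 833.333ms (1)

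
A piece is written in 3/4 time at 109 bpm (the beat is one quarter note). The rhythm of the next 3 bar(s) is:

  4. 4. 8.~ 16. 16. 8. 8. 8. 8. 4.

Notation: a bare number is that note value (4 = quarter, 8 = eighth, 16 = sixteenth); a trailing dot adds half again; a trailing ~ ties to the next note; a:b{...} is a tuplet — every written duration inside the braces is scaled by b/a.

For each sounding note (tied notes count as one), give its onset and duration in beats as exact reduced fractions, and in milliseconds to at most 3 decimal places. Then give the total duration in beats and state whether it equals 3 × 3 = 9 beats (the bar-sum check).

1) 0.0ms=0b +825.688ms=3/2b
2) 825.688ms=3/2b +825.688ms=3/2b
3) 1651.376ms=3b +619.266ms=9/8b
4) 2270.642ms=33/8b +206.422ms=3/8b
5) 2477.064ms=9/2b +412.844ms=3/4b
6) 2889.908ms=21/4b +412.844ms=3/4b
7) 3302.752ms=6b +412.844ms=3/4b
8) 3715.596ms=27/4b +412.844ms=3/4b
9) 4128.44ms=15/2b +825.688ms=3/2b
Σ=9b of 9 (109bpm 3/4) — PASS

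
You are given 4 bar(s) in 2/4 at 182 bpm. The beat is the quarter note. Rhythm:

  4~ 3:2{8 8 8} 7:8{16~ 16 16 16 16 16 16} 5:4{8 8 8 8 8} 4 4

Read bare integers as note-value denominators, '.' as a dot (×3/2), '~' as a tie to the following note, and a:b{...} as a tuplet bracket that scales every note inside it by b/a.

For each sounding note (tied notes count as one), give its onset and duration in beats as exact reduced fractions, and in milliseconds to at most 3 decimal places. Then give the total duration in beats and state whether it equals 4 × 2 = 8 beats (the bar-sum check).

1) 0.0ms=0b +439.56ms=4/3b
2) 439.56ms=4/3b +109.89ms=1/3b
3) 549.451ms=5/3b +109.89ms=1/3b
4) 659.341ms=2b +188.383ms=4/7b
5) 847.724ms=18/7b +94.192ms=2/7b
6) 941.915ms=20/7b +94.192ms=2/7b
7) 1036.107ms=22/7b +94.192ms=2/7b
8) 1130.298ms=24/7b +94.192ms=2/7b
9) 1224.49ms=26/7b +94.192ms=2/7b
10) 1318.681ms=4b +131.868ms=2/5b
11) 1450.549ms=22/5b +131.868ms=2/5b
12) 1582.418ms=24/5b +131.868ms=2/5b
13) 1714.286ms=26/5b +131.868ms=2/5b
14) 1846.154ms=28/5b +131.868ms=2/5b
15) 1978.022ms=6b +329.67ms=1b
16) 2307.692ms=7b +329.67ms=1b
Σ=8b of 8 (182bpm 2/4) — PASS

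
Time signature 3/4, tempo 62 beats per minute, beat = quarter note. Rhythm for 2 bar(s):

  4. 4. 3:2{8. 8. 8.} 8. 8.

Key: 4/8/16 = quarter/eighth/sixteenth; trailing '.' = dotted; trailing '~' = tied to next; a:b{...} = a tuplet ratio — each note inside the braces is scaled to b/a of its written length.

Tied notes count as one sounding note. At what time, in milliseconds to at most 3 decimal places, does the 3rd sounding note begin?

note 3 onset = 3b = 2903.226ms

1. 0.0ms @ 0 + 1451.613ms (3/2)
2. 1451.613ms @ 3/2 + 1451.613ms (3/2)
3. 2903.226ms @ 3 + 483.871ms (1/2)
4. 3387.097ms @ 7/2 + 483.871ms (1/2)
5. 3870.968ms @ 4 + 483.871ms (1/2)
6. 4354.839ms @ 9/2 + 725.806ms (3/4)
7. 5080.645ms @ 21/4 + 725.806ms (3/4)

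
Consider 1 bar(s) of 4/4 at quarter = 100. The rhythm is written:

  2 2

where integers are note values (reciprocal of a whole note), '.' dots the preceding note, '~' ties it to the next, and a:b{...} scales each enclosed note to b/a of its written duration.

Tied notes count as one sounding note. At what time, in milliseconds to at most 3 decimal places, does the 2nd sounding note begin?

note 2 onset = 2b = 1200.0ms

1. 0.0ms @ 0 + 1200.0ms (2)
2. 1200.0ms @ 2 + 1200.0ms (2)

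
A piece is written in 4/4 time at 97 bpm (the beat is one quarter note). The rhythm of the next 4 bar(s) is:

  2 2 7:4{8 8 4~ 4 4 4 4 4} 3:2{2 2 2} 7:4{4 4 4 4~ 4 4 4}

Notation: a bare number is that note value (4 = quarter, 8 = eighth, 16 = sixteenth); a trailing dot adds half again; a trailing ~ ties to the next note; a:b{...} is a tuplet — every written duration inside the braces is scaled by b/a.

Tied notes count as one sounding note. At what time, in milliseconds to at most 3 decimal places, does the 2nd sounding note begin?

note 2 onset = 2b = 1237.113ms

1. 0.0ms @ 0 + 1237.113ms (2)
2. 1237.113ms @ 2 + 1237.113ms (2)
3. 2474.227ms @ 4 + 176.73ms (2/7)
4. 2650.957ms @ 30/7 + 176.73ms (2/7)
5. 2827.688ms @ 32/7 + 706.922ms (8/7)
6. 3534.61ms @ 40/7 + 353.461ms (4/7)
7. 3888.071ms @ 44/7 + 353.461ms (4/7)
8. 4241.532ms @ 48/7 + 353.461ms (4/7)
9. 4594.993ms @ 52/7 + 353.461ms (4/7)
10. 4948.454ms @ 8 + 824.742ms (4/3)
11. 5773.196ms @ 28/3 + 824.742ms (4/3)
12. 6597.938ms @ 32/3 + 824.742ms (4/3)
13. 7422.68ms @ 12 + 353.461ms (4/7)
14. 7776.141ms @ 88/7 + 353.461ms (4/7)
15. 8129.602ms @ 92/7 + 353.461ms (4/7)
16. 8483.063ms @ 96/7 + 706.922ms (8/7)
17. 9189.985ms @ 104/7 + 353.461ms (4/7)
18. 9543.446ms @ 108/7 + 353.461ms (4/7)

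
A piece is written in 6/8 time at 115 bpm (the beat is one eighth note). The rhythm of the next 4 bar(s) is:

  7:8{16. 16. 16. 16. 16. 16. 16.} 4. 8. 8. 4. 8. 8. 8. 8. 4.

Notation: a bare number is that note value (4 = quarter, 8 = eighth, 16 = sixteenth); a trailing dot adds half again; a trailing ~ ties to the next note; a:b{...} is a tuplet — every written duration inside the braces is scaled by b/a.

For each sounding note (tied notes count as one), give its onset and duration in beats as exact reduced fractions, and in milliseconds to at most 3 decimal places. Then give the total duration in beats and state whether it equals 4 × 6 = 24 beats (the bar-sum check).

1) 0.0ms=0b +447.205ms=6/7b
2) 447.205ms=6/7b +447.205ms=6/7b
3) 894.41ms=12/7b +447.205ms=6/7b
4) 1341.615ms=18/7b +447.205ms=6/7b
5) 1788.82ms=24/7b +447.205ms=6/7b
6) 2236.025ms=30/7b +447.205ms=6/7b
7) 2683.23ms=36/7b +447.205ms=6/7b
8) 3130.435ms=6b +1565.217ms=3b
9) 4695.652ms=9b +782.609ms=3/2b
10) 5478.261ms=21/2b +782.609ms=3/2b
11) 6260.87ms=12b +1565.217ms=3b
12) 7826.087ms=15b +782.609ms=3/2b
13) 8608.696ms=33/2b +782.609ms=3/2b
14) 9391.304ms=18b +782.609ms=3/2b
15) 10173.913ms=39/2b +782.609ms=3/2b
16) 10956.522ms=21b +1565.217ms=3b
Σ=24b of 24 (115bpm 6/8) — PASS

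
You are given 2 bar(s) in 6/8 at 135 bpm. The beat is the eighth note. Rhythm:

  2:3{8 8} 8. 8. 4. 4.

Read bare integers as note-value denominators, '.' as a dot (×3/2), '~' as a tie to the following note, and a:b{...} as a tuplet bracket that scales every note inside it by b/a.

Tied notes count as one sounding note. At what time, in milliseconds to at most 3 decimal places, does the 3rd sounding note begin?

note 3 onset = 3b = 1333.333ms

1. 0.0ms @ 0 + 666.667ms (3/2)
2. 666.667ms @ 3/2 + 666.667ms (3/2)
3. 1333.333ms @ 3 + 666.667ms (3/2)
4. 2000.0ms @ 9/2 + 666.667ms (3/2)
5. 2666.667ms @ 6 + 1333.333ms (3)
6. 4000.0ms @ 9 + 1333.333ms (3)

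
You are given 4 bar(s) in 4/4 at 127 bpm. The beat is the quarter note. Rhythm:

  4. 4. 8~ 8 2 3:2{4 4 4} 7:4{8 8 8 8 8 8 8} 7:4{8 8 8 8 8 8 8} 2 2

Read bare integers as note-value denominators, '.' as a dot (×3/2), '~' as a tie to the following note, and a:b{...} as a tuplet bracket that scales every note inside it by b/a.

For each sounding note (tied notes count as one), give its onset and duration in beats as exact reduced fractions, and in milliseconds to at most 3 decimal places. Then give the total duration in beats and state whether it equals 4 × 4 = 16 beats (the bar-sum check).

1) 0.0ms=0b +708.661ms=3/2b
2) 708.661ms=3/2b +708.661ms=3/2b
3) 1417.323ms=3b +472.441ms=1b
4) 1889.764ms=4b +944.882ms=2b
5) 2834.646ms=6b +314.961ms=2/3b
6) 3149.606ms=20/3b +314.961ms=2/3b
7) 3464.567ms=22/3b +314.961ms=2/3b
8) 3779.528ms=8b +134.983ms=2/7b
9) 3914.511ms=58/7b +134.983ms=2/7b
10) 4049.494ms=60/7b +134.983ms=2/7b
11) 4184.477ms=62/7b +134.983ms=2/7b
12) 4319.46ms=64/7b +134.983ms=2/7b
13) 4454.443ms=66/7b +134.983ms=2/7b
14) 4589.426ms=68/7b +134.983ms=2/7b
15) 4724.409ms=10b +134.983ms=2/7b
16) 4859.393ms=72/7b +134.983ms=2/7b
17) 4994.376ms=74/7b +134.983ms=2/7b
18) 5129.359ms=76/7b +134.983ms=2/7b
19) 5264.342ms=78/7b +134.983ms=2/7b
20) 5399.325ms=80/7b +134.983ms=2/7b
21) 5534.308ms=82/7b +134.983ms=2/7b
22) 5669.291ms=12b +944.882ms=2b
23) 6614.173ms=14b +944.882ms=2b
Σ=16b of 16 (127bpm 4/4) — PASS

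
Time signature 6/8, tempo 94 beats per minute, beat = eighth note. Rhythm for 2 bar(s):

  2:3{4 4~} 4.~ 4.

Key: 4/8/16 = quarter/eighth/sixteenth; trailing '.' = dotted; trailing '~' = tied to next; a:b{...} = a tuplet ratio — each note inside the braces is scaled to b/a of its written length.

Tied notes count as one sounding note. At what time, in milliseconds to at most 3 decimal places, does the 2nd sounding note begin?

note 2 onset = 3b = 1914.894ms

1. 0.0ms @ 0 + 1914.894ms (3)
2. 1914.894ms @ 3 + 5744.681ms (9)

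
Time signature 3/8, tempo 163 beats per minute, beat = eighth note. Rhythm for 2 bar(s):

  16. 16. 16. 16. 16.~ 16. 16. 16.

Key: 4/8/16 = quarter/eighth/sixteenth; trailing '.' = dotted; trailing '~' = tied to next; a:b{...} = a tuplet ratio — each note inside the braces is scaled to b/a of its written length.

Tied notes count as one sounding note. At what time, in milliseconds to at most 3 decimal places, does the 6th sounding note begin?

note 6 onset = 9/2b = 1656.442ms

1. 0.0ms @ 0 + 276.074ms (3/4)
2. 276.074ms @ 3/4 + 276.074ms (3/4)
3. 552.147ms @ 3/2 + 276.074ms (3/4)
4. 828.221ms @ 9/4 + 276.074ms (3/4)
5. 1104.294ms @ 3 + 552.147ms (3/2)
6. 1656.442ms @ 9/2 + 276.074ms (3/4)
7. 1932.515ms @ 21/4 + 276.074ms (3/4)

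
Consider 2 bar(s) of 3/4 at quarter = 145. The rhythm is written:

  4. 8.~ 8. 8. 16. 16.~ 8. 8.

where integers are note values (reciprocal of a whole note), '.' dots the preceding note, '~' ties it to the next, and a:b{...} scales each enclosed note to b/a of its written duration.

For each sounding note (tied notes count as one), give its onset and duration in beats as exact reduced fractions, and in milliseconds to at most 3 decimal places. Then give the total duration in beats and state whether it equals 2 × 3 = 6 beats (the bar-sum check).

1) 0.0ms=0b +620.69ms=3/2b
2) 620.69ms=3/2b +620.69ms=3/2b
3) 1241.379ms=3b +310.345ms=3/4b
4) 1551.724ms=15/4b +155.172ms=3/8b
5) 1706.897ms=33/8b +465.517ms=9/8b
6) 2172.414ms=21/4b +310.345ms=3/4b
Σ=6b of 6 (145bpm 3/4) — PASS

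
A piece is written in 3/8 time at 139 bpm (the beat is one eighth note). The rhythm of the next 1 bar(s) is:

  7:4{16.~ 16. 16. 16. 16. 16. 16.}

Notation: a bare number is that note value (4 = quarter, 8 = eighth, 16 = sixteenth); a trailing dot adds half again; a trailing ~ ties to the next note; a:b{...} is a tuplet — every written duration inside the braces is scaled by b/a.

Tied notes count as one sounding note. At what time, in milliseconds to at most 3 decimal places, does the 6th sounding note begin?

1. 0.0ms @ 0 + 369.99ms (6/7)
2. 369.99ms @ 6/7 + 184.995ms (3/7)
3. 554.985ms @ 9/7 + 184.995ms (3/7)
4. 739.979ms @ 12/7 + 184.995ms (3/7)
5. 924.974ms @ 15/7 + 184.995ms (3/7)
6. 1109.969ms @ 18/7 + 184.995ms (3/7)

note 6 onset = 18/7b = 1109.969ms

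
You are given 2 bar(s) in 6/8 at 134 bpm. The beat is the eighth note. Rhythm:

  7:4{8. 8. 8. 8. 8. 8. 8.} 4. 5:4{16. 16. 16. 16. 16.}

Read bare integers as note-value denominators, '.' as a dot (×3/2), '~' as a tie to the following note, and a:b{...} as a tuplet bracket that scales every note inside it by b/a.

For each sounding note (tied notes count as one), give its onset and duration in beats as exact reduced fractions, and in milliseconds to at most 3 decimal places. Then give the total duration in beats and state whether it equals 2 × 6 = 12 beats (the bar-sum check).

1) 0.0ms=0b +383.795ms=6/7b
2) 383.795ms=6/7b +383.795ms=6/7b
3) 767.591ms=12/7b +383.795ms=6/7b
4) 1151.386ms=18/7b +383.795ms=6/7b
5) 1535.181ms=24/7b +383.795ms=6/7b
6) 1918.977ms=30/7b +383.795ms=6/7b
7) 2302.772ms=36/7b +383.795ms=6/7b
8) 2686.567ms=6b +1343.284ms=3b
9) 4029.851ms=9b +268.657ms=3/5b
10) 4298.507ms=48/5b +268.657ms=3/5b
11) 4567.164ms=51/5b +268.657ms=3/5b
12) 4835.821ms=54/5b +268.657ms=3/5b
13) 5104.478ms=57/5b +268.657ms=3/5b
Σ=12b of 12 (134bpm 6/8) — PASS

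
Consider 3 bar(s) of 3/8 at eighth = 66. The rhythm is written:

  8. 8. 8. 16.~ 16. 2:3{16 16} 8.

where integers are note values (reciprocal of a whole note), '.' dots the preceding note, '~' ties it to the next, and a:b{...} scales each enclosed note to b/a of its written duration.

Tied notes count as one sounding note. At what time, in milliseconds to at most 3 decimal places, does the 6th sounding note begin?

note 6 onset = 27/4b = 6136.364ms

1. 0.0ms @ 0 + 1363.636ms (3/2)
2. 1363.636ms @ 3/2 + 1363.636ms (3/2)
3. 2727.273ms @ 3 + 1363.636ms (3/2)
4. 4090.909ms @ 9/2 + 1363.636ms (3/2)
5. 5454.545ms @ 6 + 681.818ms (3/4)
6. 6136.364ms @ 27/4 + 681.818ms (3/4)
7. 6818.182ms @ 15/2 + 1363.636ms (3/2)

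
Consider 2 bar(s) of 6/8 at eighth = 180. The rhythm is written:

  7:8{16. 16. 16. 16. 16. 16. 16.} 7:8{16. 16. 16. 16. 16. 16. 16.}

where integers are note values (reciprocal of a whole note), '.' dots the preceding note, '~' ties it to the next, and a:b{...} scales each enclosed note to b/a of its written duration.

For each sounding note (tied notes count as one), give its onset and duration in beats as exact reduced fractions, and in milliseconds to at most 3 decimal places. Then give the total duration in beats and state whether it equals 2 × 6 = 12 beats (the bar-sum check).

1) 0.0ms=0b +285.714ms=6/7b
2) 285.714ms=6/7b +285.714ms=6/7b
3) 571.429ms=12/7b +285.714ms=6/7b
4) 857.143ms=18/7b +285.714ms=6/7b
5) 1142.857ms=24/7b +285.714ms=6/7b
6) 1428.571ms=30/7b +285.714ms=6/7b
7) 1714.286ms=36/7b +285.714ms=6/7b
8) 2000.0ms=6b +285.714ms=6/7b
9) 2285.714ms=48/7b +285.714ms=6/7b
10) 2571.429ms=54/7b +285.714ms=6/7b
11) 2857.143ms=60/7b +285.714ms=6/7b
12) 3142.857ms=66/7b +285.714ms=6/7b
13) 3428.571ms=72/7b +285.714ms=6/7b
14) 3714.286ms=78/7b +285.714ms=6/7b
Σ=12b of 12 (180bpm 6/8) — PASS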